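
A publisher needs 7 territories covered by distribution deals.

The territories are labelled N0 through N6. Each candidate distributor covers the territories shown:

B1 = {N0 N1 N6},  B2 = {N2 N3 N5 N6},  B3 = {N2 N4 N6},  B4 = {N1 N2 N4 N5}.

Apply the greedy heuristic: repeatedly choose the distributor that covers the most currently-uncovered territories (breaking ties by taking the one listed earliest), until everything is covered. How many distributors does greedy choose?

Greedy: pick B2 (covers 4 new) → pick B1 (covers 2 new) → pick B3 (covers 1 new). Total picks: 3.

3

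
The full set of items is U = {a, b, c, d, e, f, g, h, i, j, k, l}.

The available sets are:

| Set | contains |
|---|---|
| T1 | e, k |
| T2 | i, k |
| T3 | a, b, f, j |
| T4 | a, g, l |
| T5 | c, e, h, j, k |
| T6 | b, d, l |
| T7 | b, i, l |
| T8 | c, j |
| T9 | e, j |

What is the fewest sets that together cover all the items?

5

Take {T3, T4, T5, T6, T7}. Their union is {a, b, c, d, e, f, g, h, i, j, k, l}, which is all 12 items.
No 4 of the 9 sets cover everything (all 126 combinations miss at least one item), so 5 is optimal.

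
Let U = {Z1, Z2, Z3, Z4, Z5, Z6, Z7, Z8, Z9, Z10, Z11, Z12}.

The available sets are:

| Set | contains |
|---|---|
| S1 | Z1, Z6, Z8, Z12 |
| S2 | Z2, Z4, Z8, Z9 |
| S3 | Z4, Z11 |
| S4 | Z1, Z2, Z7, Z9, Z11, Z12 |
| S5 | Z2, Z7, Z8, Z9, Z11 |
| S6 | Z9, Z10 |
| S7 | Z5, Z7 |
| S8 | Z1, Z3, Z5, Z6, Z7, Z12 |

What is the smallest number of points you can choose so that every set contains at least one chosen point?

Take H = {Z1, Z4, Z7, Z10}. Each listed set contains at least one of these, so H is a hitting set of size 4.
The sets S1, S3, S6, S7 are pairwise disjoint, so any hitting set needs a separate point for each — at least 4. Hence 4 is optimal.

4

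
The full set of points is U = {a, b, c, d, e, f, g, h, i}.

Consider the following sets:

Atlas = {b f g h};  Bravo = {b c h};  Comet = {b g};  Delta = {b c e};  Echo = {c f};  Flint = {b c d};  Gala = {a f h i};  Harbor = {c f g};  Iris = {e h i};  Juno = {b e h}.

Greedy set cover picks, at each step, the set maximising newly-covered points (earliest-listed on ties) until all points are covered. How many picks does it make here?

4

Greedy: pick Atlas (covers 4 new) → pick Delta (covers 2 new) → pick Gala (covers 2 new) → pick Flint (covers 1 new). Total picks: 4.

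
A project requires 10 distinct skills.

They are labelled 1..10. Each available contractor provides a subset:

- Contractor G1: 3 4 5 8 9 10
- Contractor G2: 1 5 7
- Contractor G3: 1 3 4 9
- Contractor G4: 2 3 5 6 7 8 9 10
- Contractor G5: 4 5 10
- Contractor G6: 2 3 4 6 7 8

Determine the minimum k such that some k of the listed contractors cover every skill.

2

Take {G3, G4}. Their union is {1, 2, 3, 4, 5, 6, 7, 8, 9, 10}, which is all 10 skills.
No single contractor has all 10 skills (the largest, G4, has 8), so 2 is optimal.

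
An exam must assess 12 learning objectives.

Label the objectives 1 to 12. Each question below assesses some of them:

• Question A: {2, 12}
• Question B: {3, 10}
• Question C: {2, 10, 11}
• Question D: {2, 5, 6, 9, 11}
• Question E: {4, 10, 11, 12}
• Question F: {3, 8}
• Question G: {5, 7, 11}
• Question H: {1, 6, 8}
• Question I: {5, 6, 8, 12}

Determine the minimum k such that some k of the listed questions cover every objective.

B and D and E and G and H together: B ∪ D ∪ E ∪ G ∪ H = {1, 2, 3, 4, 5, 6, 7, 8, 9, 10, 11, 12} — every objective is covered.
No 4 of the 9 questions cover everything (all 126 combinations miss at least one objective), so 5 is optimal.

5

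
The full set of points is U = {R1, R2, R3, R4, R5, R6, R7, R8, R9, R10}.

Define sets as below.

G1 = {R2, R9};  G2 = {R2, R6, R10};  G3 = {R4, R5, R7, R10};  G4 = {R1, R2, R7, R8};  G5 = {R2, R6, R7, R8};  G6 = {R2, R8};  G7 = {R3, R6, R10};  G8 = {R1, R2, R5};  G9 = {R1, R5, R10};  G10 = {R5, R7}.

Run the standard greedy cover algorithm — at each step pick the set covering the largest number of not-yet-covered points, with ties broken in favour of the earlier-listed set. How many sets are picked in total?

4

Greedy: pick G3 (covers 4 new) → pick G4 (covers 3 new) → pick G7 (covers 2 new) → pick G1 (covers 1 new). Total picks: 4.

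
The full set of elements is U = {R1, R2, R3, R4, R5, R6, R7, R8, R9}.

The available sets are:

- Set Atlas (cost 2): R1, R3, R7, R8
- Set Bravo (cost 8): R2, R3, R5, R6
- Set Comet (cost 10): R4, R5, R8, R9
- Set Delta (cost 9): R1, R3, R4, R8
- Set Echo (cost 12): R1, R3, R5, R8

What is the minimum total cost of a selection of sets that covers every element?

20

Atlas, Bravo, Comet together cover every element (Atlas ∪ Bravo ∪ Comet = {R1, R2, R3, R4, R5, R6, R7, R8, R9}); total cost 2 + 8 + 10 = 20.
No covering selection has total cost below 20.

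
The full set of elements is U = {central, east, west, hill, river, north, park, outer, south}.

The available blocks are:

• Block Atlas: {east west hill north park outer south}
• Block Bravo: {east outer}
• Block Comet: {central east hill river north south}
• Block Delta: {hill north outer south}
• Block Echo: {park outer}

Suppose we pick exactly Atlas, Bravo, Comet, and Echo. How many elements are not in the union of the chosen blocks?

0

Union of Atlas, Bravo, Comet, Echo = {central, east, west, hill, river, north, park, outer, south} — that's every element, so 0 are uncovered.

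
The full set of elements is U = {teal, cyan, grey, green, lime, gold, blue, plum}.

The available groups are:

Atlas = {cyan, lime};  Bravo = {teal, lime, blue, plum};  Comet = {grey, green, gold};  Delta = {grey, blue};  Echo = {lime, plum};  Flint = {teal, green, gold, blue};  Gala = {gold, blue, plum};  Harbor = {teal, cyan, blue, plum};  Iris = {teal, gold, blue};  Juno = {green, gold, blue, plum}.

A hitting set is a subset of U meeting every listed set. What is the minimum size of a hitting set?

The 3 elements {green, lime, blue} hit every group.
No choice of 2 elements meets every group, so 3 is the minimum.

3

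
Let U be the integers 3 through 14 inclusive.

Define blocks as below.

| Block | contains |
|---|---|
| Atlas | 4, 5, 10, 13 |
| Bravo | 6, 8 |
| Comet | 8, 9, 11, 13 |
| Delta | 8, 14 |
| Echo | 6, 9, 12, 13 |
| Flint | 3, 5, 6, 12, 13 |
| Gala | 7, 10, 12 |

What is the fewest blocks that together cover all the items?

5

Atlas, Comet, Delta, Flint, and Gala cover everything between them: the union {3, 4, 5, 6, 7, 8, 9, 10, 11, 12, 13, 14} is all of U.
No 4 of the 7 blocks cover everything (all 35 combinations miss at least one item), so 5 is optimal.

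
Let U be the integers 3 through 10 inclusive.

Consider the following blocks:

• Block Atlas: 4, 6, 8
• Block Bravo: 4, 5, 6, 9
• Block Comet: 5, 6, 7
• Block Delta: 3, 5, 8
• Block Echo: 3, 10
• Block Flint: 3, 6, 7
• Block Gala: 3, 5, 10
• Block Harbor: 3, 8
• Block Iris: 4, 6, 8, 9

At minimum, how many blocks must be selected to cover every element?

3

Take {Comet, Gala, Iris}. Their union is {3, 4, 5, 6, 7, 8, 9, 10}, which is all 8 elements.
No 2 of the 9 blocks cover everything (all 36 combinations miss at least one element), so 3 is optimal.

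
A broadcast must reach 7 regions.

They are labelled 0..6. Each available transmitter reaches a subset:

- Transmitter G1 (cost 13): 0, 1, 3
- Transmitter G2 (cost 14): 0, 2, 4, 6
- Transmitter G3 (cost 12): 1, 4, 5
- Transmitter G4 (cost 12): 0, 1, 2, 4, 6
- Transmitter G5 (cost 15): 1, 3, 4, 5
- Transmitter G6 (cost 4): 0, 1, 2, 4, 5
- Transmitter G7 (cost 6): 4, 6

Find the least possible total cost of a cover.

G1, G6, G7 together cover every region (G1 ∪ G6 ∪ G7 = {0, 1, 2, 3, 4, 5, 6}); total cost 13 + 4 + 6 = 23.
No covering selection has total cost below 23.

23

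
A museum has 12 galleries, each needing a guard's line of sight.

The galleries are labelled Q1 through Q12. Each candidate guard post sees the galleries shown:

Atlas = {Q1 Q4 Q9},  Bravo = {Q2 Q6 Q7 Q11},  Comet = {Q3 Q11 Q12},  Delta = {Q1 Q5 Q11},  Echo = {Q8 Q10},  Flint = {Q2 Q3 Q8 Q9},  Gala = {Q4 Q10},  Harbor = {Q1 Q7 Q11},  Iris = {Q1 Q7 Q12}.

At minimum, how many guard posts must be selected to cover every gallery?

5

Take {Bravo, Comet, Delta, Flint, Gala}. Their union is {Q1, Q2, Q3, Q4, Q5, Q6, Q7, Q8, Q9, Q10, Q11, Q12}, which is all 12 galleries.
No 4 of the 9 guard posts cover everything (all 126 combinations miss at least one gallery), so 5 is optimal.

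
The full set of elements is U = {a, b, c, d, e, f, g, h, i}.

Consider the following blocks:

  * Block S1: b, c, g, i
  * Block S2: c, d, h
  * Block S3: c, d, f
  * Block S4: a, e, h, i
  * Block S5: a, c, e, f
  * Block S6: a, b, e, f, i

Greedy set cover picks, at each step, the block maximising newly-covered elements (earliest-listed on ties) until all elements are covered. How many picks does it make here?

3

Greedy: pick S6 (covers 5 new) → pick S2 (covers 3 new) → pick S1 (covers 1 new). Total picks: 3.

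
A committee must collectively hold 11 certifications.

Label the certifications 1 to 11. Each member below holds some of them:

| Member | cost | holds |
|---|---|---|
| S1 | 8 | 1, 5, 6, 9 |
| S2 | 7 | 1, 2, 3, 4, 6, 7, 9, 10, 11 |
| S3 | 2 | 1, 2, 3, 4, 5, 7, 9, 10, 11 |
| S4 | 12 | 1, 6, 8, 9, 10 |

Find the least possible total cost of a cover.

14

S3, S4 together cover every certification (S3 ∪ S4 = {1, 2, 3, 4, 5, 6, 7, 8, 9, 10, 11}); total cost 2 + 12 = 14.
No covering selection has total cost below 14.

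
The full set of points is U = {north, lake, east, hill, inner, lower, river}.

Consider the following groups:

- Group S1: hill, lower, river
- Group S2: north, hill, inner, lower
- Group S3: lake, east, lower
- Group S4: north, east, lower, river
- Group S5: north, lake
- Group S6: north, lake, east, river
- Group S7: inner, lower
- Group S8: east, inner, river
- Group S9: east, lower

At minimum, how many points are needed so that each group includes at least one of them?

3

H = {north, inner, lower} meets every group (each contains at least one member of H), and |H| = 3.
No choice of 2 points meets every group, so 3 is the minimum.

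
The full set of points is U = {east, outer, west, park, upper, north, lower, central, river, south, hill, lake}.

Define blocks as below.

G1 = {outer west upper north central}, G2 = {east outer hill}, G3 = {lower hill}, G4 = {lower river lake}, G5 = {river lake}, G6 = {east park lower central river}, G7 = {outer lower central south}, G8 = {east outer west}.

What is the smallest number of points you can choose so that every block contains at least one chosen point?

3

Take H = {outer, river, hill}. Each listed block contains at least one of these, so H is a hitting set of size 3.
The blocks G1, G3, G5 are pairwise disjoint, so any hitting set needs a separate point for each — at least 3. Hence 3 is optimal.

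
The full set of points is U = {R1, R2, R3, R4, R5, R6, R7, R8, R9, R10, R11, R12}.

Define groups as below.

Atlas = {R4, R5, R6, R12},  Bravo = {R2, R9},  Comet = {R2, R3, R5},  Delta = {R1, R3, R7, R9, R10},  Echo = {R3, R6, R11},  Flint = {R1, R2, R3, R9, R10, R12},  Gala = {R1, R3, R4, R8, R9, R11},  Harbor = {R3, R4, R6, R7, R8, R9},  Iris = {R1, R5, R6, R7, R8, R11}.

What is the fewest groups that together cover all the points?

3

Flint and Harbor and Iris together: Flint ∪ Harbor ∪ Iris = {R1, R2, R3, R4, R5, R6, R7, R8, R9, R10, R11, R12} — every point is covered.
No 2 of the 9 groups cover everything (all 36 combinations miss at least one point), so 3 is optimal.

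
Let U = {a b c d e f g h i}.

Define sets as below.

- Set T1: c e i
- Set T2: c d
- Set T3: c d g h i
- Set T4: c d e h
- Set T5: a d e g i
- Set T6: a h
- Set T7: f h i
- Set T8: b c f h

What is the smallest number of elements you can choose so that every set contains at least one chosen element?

3

Take T = {d, e, h}. Each listed set contains at least one of these, so T is a hitting set of size 3.
No choice of 2 elements meets every set, so 3 is the minimum.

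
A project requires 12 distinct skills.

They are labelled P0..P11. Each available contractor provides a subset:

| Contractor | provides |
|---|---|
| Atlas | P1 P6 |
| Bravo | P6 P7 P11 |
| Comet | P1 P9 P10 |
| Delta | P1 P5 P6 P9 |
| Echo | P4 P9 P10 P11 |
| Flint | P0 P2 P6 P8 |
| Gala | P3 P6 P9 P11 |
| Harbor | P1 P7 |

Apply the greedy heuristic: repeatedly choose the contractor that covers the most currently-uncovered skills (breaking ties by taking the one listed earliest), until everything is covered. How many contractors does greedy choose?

Greedy: pick Delta (covers 4 new) → pick Echo (covers 3 new) → pick Flint (covers 3 new) → pick Bravo (covers 1 new) → pick Gala (covers 1 new). Total picks: 5.

5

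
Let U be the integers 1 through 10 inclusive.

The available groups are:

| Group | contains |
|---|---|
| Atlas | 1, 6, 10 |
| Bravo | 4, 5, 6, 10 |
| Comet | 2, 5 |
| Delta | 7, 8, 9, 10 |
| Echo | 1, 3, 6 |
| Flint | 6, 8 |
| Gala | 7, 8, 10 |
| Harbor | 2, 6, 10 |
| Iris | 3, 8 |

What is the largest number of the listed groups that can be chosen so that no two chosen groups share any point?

3

Comet, Delta, Echo are pairwise disjoint (Comet={2,5}; Delta={7,8,9,10}; Echo={1,3,6}).
Every remaining group overlaps one of these, and no 4 of the listed groups are pairwise disjoint, so 3 is the maximum.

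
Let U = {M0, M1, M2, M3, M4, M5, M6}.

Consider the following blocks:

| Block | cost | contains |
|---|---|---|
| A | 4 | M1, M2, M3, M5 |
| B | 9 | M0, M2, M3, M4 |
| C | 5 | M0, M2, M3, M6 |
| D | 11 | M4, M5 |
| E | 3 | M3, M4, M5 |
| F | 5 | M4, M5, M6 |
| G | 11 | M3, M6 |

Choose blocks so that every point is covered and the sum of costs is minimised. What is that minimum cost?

12

A, C, E together cover every point (A ∪ C ∪ E = {M0, M1, M2, M3, M4, M5, M6}); total cost 4 + 5 + 3 = 12.
No covering selection has total cost below 12.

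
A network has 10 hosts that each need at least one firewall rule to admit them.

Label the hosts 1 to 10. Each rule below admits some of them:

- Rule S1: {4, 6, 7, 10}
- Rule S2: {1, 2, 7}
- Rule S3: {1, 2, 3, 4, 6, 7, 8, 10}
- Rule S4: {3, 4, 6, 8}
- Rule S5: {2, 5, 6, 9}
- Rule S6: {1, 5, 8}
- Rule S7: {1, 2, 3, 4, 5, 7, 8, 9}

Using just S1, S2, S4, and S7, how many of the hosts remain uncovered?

0

Union of S1, S2, S4, S7 = {1, 2, 3, 4, 5, 6, 7, 8, 9, 10} — that's every host, so 0 are uncovered.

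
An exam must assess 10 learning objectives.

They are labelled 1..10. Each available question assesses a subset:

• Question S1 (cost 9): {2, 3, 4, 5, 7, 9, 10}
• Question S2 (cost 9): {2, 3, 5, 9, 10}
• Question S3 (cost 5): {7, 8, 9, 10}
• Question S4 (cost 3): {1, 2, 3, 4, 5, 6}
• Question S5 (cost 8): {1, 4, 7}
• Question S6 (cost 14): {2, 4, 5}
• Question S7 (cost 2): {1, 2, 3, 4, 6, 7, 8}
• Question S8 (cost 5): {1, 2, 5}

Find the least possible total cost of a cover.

8

S3, S4 together cover every objective (S3 ∪ S4 = {1, 2, 3, 4, 5, 6, 7, 8, 9, 10}); total cost 5 + 3 = 8.
The greedy pick S7, S3, S4 costs 10; no covering selection beats 8.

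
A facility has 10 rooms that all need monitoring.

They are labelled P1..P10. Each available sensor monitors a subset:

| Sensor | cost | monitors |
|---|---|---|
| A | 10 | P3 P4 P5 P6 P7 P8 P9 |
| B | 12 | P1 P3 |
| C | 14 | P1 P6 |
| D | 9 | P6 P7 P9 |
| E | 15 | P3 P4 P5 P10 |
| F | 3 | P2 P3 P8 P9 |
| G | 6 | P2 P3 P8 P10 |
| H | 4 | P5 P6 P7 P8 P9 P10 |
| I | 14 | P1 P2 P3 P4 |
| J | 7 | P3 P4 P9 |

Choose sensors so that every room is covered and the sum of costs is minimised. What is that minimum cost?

H, I together cover every room (H ∪ I = {P1, P2, P3, P4, P5, P6, P7, P8, P9, P10}); total cost 4 + 14 = 18.
The greedy pick H, F, I costs 21; no covering selection beats 18.

18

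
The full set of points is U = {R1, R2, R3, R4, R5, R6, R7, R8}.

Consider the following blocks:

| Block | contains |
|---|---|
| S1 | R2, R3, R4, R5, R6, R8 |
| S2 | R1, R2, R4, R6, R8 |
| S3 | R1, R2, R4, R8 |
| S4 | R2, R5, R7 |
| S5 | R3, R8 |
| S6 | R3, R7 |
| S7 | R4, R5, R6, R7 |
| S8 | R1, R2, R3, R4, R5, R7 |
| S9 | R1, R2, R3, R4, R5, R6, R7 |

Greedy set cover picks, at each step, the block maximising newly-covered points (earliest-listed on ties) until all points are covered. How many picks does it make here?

Greedy: pick S9 (covers 7 new) → pick S1 (covers 1 new). Total picks: 2.

2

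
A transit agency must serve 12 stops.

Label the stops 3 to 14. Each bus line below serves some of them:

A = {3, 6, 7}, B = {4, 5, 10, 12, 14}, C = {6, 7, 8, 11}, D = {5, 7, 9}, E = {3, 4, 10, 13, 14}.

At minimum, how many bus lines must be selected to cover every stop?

4

B and C and D and E together: B ∪ C ∪ D ∪ E = {3, 4, 5, 6, 7, 8, 9, 10, 11, 12, 13, 14} — every stop is covered.
No 3 of the 5 bus lines cover everything (all 10 combinations miss at least one stop), so 4 is optimal.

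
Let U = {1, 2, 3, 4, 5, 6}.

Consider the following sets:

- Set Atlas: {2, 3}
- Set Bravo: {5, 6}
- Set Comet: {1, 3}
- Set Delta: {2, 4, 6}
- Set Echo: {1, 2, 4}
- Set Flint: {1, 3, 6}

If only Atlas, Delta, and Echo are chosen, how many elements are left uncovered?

1

Union of Atlas, Delta, Echo = {1, 2, 3, 4, 6}.
Not covered: 5 — 1 element.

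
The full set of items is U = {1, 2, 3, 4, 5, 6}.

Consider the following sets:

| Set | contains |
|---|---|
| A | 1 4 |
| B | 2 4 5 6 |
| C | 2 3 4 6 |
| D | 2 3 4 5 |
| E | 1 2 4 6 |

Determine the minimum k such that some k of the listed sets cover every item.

2

Take {D, E}. Their union is {1, 2, 3, 4, 5, 6}, which is all 6 items.
No single set has all 6 items (the largest, B, has 4), so 2 is optimal.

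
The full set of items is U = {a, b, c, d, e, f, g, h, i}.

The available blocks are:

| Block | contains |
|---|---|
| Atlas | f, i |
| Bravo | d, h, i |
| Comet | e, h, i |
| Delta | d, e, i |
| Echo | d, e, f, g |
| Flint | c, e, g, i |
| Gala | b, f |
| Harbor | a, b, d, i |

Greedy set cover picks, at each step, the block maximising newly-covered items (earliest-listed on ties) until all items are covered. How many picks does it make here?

Greedy: pick Echo (covers 4 new) → pick Harbor (covers 3 new) → pick Bravo (covers 1 new) → pick Flint (covers 1 new). Total picks: 4.

4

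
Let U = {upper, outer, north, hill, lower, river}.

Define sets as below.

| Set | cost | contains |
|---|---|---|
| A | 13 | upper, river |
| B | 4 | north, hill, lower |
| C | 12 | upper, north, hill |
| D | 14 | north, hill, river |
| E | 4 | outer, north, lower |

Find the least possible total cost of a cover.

21

A, B, E together cover every item (A ∪ B ∪ E = {upper, outer, north, hill, lower, river}); total cost 13 + 4 + 4 = 21.
No covering selection has total cost below 21.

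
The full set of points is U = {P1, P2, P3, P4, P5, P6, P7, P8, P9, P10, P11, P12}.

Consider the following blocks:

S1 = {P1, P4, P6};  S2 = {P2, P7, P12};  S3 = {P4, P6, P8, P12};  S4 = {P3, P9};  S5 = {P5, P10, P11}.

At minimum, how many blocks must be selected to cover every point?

Take {S1, S2, S3, S4, S5}. Their union is {P1, P2, P3, P4, P5, P6, P7, P8, P9, P10, P11, P12}, which is all 12 points.
No 4 of the 5 blocks cover everything (all 5 combinations miss at least one point), so 5 is optimal.

5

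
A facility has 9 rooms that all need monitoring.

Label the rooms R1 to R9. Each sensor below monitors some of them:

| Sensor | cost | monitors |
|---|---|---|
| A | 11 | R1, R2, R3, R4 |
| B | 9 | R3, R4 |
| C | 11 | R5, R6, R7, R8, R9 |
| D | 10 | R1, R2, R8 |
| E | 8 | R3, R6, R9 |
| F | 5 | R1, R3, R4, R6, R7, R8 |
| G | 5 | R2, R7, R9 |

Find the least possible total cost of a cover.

21

C, F, G together cover every room (C ∪ F ∪ G = {R1, R2, R3, R4, R5, R6, R7, R8, R9}); total cost 11 + 5 + 5 = 21.
No covering selection has total cost below 21.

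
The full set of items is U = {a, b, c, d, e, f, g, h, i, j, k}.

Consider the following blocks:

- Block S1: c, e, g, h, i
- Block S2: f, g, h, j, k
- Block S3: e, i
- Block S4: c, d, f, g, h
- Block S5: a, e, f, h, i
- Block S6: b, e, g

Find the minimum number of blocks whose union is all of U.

4

S2 and S4 and S5 and S6 together: S2 ∪ S4 ∪ S5 ∪ S6 = {a, b, c, d, e, f, g, h, i, j, k} — every item is covered.
No 3 of the 6 blocks cover everything (all 20 combinations miss at least one item), so 4 is optimal.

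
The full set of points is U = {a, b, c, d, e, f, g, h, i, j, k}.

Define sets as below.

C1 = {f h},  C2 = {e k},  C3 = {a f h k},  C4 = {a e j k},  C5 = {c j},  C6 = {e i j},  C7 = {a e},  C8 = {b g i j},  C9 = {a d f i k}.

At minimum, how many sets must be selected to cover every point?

C2, C3, C5, C8, and C9 cover everything between them: the union {a, b, c, d, e, f, g, h, i, j, k} is all of U.
No 4 of the 9 sets cover everything (all 126 combinations miss at least one point), so 5 is optimal.

5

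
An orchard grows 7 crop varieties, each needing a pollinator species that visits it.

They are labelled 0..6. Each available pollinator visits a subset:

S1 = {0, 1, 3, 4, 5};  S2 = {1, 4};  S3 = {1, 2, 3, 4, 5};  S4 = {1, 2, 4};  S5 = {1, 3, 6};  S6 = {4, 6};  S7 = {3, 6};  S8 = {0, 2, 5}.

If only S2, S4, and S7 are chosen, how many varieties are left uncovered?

2

Union of S2, S4, S7 = {1, 2, 3, 4, 6}.
Not covered: 0, 5 — 2 varieties.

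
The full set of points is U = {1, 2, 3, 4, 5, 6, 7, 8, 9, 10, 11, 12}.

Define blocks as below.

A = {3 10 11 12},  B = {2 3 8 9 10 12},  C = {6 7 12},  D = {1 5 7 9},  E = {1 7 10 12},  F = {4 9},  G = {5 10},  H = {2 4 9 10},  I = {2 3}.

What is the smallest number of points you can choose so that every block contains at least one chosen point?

4

T = {3, 4, 5, 12} meets every block (each contains at least one member of T), and |T| = 4.
The blocks C, F, G, I are pairwise disjoint, so any hitting set needs a separate point for each — at least 4. Hence 4 is optimal.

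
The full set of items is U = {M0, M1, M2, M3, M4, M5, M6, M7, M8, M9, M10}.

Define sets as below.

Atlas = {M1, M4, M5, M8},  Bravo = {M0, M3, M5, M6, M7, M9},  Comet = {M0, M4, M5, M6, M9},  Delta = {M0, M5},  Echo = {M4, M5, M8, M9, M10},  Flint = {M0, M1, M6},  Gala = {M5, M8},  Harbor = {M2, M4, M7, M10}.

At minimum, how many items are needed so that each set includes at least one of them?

H = {M1, M5, M10} meets every set (each contains at least one member of H), and |H| = 3.
The sets Flint, Gala, Harbor are pairwise disjoint, so any hitting set needs a separate item for each — at least 3. Hence 3 is optimal.

3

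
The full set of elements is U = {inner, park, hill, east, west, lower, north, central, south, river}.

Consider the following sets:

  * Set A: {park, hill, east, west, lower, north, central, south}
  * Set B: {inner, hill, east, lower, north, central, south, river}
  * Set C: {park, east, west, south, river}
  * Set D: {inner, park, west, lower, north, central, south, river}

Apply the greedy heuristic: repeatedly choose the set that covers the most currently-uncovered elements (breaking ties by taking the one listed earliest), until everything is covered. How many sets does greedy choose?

Greedy: pick A (covers 8 new) → pick B (covers 2 new). Total picks: 2.

2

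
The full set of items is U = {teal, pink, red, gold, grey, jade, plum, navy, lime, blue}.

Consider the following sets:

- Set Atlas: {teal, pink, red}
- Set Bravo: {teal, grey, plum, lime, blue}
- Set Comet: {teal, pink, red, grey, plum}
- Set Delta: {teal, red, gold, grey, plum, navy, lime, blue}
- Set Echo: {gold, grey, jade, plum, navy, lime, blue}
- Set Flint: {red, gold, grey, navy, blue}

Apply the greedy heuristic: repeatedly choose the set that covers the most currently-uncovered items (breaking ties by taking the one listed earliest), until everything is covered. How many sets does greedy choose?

3

Greedy: pick Delta (covers 8 new) → pick Atlas (covers 1 new) → pick Echo (covers 1 new). Total picks: 3.
(The true minimum cover uses only 2 sets, so greedy is not optimal here.)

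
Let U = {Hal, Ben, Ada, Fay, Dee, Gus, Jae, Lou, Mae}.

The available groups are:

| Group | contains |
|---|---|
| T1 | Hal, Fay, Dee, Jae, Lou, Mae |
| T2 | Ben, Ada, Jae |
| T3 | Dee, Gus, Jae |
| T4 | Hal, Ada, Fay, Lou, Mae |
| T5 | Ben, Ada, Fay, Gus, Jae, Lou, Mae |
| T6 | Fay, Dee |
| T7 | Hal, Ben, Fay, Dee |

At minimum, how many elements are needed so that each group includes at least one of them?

2

Take H = {Ada, Dee}. Each listed group contains at least one of these, so H is a hitting set of size 2.
The groups T3, T4 are pairwise disjoint, so any hitting set needs a separate element for each — at least 2. Hence 2 is optimal.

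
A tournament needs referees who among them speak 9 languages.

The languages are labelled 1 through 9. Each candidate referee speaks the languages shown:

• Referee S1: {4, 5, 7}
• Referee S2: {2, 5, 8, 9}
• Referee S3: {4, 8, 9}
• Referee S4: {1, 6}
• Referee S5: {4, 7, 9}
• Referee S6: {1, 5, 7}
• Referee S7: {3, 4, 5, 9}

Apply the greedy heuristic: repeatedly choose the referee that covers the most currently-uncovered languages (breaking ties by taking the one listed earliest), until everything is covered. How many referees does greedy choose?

4

Greedy: pick S2 (covers 4 new) → pick S1 (covers 2 new) → pick S4 (covers 2 new) → pick S7 (covers 1 new). Total picks: 4.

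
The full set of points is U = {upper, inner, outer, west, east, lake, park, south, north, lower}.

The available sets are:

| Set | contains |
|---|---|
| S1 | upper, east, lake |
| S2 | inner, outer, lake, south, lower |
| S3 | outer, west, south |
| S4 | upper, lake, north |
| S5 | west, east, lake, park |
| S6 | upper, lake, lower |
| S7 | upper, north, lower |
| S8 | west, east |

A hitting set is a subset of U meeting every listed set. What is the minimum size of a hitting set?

3

Take H = {upper, east, south}. Each listed set contains at least one of these, so H is a hitting set of size 3.
No choice of 2 points meets every set, so 3 is the minimum.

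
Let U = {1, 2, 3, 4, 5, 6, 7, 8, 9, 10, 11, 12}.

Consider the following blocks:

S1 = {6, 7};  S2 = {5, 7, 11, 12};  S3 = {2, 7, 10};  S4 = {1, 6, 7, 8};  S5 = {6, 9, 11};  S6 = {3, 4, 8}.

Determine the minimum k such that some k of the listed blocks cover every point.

Take {S2, S3, S4, S5, S6}. Their union is {1, 2, 3, 4, 5, 6, 7, 8, 9, 10, 11, 12}, which is all 12 points.
No 4 of the 6 blocks cover everything (all 15 combinations miss at least one point), so 5 is optimal.

5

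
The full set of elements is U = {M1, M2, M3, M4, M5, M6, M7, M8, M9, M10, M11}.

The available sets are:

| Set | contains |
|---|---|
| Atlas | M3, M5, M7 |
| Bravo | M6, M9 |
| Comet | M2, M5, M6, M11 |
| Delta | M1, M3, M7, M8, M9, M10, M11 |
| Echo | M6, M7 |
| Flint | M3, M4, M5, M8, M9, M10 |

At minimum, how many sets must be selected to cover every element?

Comet, Delta, and Flint cover everything between them: the union {M1, M2, M3, M4, M5, M6, M7, M8, M9, M10, M11} is all of U.
Only Delta contains M1, so Delta is forced; the remaining 4 elements need at least 2 more sets (each remaining set adds at most 3) — so at least 3 sets are needed, and 3 is optimal.

3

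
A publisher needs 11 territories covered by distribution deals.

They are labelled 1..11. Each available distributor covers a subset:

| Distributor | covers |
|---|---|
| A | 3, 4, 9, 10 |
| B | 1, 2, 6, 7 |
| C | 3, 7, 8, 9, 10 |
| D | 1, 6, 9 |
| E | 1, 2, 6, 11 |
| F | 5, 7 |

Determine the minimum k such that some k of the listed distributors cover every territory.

4

Take {A, C, E, F}. Their union is {1, 2, 3, 4, 5, 6, 7, 8, 9, 10, 11}, which is all 11 territories.
Only F contains 5, so F is forced; the remaining 9 territories need at least 3 more distributors (each remaining distributor adds at most 4) — so at least 4 distributors are needed, and 4 is optimal.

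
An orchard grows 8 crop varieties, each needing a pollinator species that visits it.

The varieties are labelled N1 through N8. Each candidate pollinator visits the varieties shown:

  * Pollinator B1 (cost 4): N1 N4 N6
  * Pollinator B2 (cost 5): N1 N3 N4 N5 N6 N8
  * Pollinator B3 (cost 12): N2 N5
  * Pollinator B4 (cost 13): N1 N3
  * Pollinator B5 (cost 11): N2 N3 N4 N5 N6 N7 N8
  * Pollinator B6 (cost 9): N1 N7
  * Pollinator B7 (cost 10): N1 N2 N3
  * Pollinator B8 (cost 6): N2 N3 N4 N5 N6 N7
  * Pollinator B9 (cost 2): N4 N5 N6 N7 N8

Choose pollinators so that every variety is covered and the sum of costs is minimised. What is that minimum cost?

11

B2, B8 together cover every variety (B2 ∪ B8 = {N1, N2, N3, N4, N5, N6, N7, N8}); total cost 5 + 6 = 11.
The greedy pick B9, B2, B8 costs 13; no covering selection beats 11.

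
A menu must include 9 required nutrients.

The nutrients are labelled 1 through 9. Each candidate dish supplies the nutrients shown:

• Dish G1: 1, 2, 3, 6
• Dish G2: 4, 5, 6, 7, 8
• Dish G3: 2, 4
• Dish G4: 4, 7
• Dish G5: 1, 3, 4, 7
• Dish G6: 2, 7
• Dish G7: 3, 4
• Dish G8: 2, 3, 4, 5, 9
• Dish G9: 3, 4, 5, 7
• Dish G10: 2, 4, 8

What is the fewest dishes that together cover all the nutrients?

Take {G1, G2, G8}. Their union is {1, 2, 3, 4, 5, 6, 7, 8, 9}, which is all 9 nutrients.
Only G8 contains 9, so G8 is forced; the remaining 4 nutrients need at least 2 more dishes (each remaining dish adds at most 3) — so at least 3 dishes are needed, and 3 is optimal.

3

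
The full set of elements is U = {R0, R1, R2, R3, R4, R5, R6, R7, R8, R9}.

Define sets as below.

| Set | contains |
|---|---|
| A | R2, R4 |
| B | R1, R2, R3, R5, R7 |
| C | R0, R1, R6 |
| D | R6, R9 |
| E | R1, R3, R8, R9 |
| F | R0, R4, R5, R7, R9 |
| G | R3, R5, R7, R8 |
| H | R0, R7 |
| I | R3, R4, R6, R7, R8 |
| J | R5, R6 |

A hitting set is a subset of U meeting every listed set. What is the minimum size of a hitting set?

4

T = {R3, R4, R6, R7} meets every set (each contains at least one member of T), and |T| = 4.
The sets A, E, H, J are pairwise disjoint, so any hitting set needs a separate element for each — at least 4. Hence 4 is optimal.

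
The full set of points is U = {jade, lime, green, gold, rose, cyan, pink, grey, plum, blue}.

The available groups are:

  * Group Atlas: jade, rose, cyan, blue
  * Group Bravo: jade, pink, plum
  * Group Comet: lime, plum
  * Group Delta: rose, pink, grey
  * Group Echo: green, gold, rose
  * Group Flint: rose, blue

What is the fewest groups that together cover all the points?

4

Atlas, Comet, Delta, and Echo cover everything between them: the union {jade, lime, green, gold, rose, cyan, pink, grey, plum, blue} is all of U.
Only Echo contains green, so Echo is forced; the remaining 7 points need at least 3 more groups (each remaining group adds at most 3) — so at least 4 groups are needed, and 4 is optimal.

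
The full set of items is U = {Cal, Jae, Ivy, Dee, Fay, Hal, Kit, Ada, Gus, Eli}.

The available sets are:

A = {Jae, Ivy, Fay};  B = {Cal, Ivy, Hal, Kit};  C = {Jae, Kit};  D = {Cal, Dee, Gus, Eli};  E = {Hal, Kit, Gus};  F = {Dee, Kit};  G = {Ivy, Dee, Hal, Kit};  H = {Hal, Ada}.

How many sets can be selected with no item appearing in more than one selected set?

3

A, D, H are pairwise disjoint (A={Jae,Ivy,Fay}; D={Cal,Dee,Gus,Eli}; H={Hal,Ada}).
Every remaining set overlaps one of these, and no 4 of the listed sets are pairwise disjoint, so 3 is the maximum.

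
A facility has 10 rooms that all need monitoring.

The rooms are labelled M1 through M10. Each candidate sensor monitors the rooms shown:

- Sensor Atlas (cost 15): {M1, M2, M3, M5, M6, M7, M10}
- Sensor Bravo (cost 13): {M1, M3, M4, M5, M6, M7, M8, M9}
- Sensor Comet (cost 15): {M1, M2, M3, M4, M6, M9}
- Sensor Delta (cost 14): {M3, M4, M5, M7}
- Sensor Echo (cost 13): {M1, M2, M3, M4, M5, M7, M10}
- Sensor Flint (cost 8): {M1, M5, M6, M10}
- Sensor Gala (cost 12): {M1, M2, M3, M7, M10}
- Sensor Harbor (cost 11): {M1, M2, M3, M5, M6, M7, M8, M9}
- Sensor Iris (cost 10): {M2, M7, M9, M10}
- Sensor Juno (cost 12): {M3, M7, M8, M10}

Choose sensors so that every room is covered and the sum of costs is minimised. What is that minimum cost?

23

Bravo, Iris together cover every room (Bravo ∪ Iris = {M1, M2, M3, M4, M5, M6, M7, M8, M9, M10}); total cost 13 + 10 = 23.
The greedy pick Harbor, Echo costs 24; no covering selection beats 23.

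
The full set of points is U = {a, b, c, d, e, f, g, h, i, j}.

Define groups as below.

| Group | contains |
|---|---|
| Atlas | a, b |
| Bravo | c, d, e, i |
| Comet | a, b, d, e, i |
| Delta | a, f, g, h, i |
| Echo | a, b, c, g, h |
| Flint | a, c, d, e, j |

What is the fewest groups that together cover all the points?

Atlas, Delta, and Flint cover everything between them: the union {a, b, c, d, e, f, g, h, i, j} is all of U.
Only Delta contains f, so Delta is forced; the remaining 5 points need at least 2 more groups (each remaining group adds at most 4) — so at least 3 groups are needed, and 3 is optimal.

3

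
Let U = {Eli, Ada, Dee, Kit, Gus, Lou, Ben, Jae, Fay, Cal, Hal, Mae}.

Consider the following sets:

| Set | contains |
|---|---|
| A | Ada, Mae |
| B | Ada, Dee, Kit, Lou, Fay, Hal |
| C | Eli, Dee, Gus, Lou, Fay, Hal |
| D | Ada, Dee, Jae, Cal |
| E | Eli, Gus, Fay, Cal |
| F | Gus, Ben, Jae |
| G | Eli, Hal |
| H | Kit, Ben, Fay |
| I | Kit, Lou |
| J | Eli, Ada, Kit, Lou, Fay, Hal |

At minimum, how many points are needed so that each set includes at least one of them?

4

The 4 points {Eli, Ada, Kit, Gus} hit every set.
The sets A, F, G, I are pairwise disjoint, so any hitting set needs a separate point for each — at least 4. Hence 4 is optimal.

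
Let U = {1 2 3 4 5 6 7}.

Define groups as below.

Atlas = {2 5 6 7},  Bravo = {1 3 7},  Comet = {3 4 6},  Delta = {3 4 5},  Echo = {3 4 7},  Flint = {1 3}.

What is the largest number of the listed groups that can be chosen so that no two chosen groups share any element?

Atlas, Flint are pairwise disjoint (Atlas={2,5,6,7}; Flint={1,3}).
Every remaining group overlaps one of these, and no 3 of the listed groups are pairwise disjoint, so 2 is the maximum.

2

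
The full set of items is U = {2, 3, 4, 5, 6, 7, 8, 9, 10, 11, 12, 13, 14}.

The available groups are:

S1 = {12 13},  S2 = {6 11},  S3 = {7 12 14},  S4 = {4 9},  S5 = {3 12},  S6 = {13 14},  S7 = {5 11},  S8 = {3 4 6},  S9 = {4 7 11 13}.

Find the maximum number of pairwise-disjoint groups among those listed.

4

S4, S5, S6, S7 are pairwise disjoint (S4={4,9}; S5={3,12}; S6={13,14}; S7={5,11}).
Every remaining group overlaps one of these, and no 5 of the listed groups are pairwise disjoint, so 4 is the maximum.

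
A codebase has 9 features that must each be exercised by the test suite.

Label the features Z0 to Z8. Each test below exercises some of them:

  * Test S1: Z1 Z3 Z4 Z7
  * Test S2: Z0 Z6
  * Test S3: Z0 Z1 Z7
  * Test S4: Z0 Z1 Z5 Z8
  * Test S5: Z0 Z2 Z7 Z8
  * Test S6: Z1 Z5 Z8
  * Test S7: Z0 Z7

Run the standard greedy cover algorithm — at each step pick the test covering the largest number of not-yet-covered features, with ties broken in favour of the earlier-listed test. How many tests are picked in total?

4

Greedy: pick S1 (covers 4 new) → pick S4 (covers 3 new) → pick S2 (covers 1 new) → pick S5 (covers 1 new). Total picks: 4.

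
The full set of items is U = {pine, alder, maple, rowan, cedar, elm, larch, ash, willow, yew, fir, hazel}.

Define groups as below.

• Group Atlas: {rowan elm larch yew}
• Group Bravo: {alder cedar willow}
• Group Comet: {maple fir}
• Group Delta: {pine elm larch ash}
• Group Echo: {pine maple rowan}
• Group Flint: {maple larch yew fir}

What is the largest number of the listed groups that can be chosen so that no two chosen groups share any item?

Bravo, Comet, Delta are pairwise disjoint (Bravo={alder,cedar,willow}; Comet={maple,fir}; Delta={pine,elm,larch,ash}).
Every remaining group overlaps one of these, and no 4 of the listed groups are pairwise disjoint, so 3 is the maximum.

3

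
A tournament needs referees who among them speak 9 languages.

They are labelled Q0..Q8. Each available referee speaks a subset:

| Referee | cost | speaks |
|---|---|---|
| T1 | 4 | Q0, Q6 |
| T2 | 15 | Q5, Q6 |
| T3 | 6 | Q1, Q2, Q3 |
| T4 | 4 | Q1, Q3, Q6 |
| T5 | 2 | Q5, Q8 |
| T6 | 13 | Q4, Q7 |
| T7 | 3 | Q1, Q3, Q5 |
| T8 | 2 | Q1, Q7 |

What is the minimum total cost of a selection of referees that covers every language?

T1, T3, T5, T6 together cover every language (T1 ∪ T3 ∪ T5 ∪ T6 = {Q0, Q1, Q2, Q3, Q4, Q5, Q6, Q7, Q8}); total cost 4 + 6 + 2 + 13 = 25.
The greedy pick T5, T8, T1, T3, T6 costs 27; no covering selection beats 25.

25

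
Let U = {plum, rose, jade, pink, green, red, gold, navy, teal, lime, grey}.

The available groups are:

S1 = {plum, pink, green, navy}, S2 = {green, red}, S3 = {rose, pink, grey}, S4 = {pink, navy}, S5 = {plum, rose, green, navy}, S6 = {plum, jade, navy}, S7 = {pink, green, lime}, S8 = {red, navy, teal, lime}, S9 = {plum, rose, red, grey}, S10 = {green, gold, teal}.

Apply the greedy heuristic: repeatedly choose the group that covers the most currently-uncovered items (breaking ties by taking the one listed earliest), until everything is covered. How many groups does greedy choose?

5

Greedy: pick S1 (covers 4 new) → pick S8 (covers 3 new) → pick S3 (covers 2 new) → pick S6 (covers 1 new) → pick S10 (covers 1 new). Total picks: 5.
(The true minimum cover uses only 4 groups, so greedy is not optimal here.)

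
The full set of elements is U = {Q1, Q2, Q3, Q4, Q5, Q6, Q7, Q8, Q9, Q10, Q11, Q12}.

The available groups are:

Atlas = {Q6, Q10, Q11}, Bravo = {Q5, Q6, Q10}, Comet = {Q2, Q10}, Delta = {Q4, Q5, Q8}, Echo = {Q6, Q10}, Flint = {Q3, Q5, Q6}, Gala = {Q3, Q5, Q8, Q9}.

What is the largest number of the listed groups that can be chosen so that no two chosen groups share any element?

Atlas, Delta are pairwise disjoint (Atlas={Q6,Q10,Q11}; Delta={Q4,Q5,Q8}).
Every remaining group overlaps one of these, and no 3 of the listed groups are pairwise disjoint, so 2 is the maximum.

2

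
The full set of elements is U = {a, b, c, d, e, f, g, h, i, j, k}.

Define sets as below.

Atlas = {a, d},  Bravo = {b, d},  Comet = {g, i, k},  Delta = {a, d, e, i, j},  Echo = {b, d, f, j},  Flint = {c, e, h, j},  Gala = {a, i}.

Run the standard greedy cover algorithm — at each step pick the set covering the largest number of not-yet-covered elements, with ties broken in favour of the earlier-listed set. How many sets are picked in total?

4

Greedy: pick Delta (covers 5 new) → pick Comet (covers 2 new) → pick Echo (covers 2 new) → pick Flint (covers 2 new). Total picks: 4.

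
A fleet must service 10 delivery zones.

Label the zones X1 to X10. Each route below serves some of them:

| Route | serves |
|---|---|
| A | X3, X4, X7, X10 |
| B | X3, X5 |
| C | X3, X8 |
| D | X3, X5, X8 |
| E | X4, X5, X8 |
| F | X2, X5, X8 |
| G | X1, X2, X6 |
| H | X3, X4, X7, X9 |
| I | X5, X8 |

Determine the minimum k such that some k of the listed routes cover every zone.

A and F and G and H together: A ∪ F ∪ G ∪ H = {X1, X2, X3, X4, X5, X6, X7, X8, X9, X10} — every zone is covered.
No 3 of the 9 routes cover everything (all 84 combinations miss at least one zone), so 4 is optimal.

4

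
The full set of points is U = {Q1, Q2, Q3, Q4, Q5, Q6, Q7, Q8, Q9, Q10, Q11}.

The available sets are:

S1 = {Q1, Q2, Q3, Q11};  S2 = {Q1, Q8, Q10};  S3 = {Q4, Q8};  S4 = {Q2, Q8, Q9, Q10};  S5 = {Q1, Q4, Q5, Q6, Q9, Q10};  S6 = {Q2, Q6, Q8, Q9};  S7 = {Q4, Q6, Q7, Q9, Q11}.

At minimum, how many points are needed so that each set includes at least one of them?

Take H = {Q8, Q10, Q11}. Each listed set contains at least one of these, so H is a hitting set of size 3.
No choice of 2 points meets every set, so 3 is the minimum.

3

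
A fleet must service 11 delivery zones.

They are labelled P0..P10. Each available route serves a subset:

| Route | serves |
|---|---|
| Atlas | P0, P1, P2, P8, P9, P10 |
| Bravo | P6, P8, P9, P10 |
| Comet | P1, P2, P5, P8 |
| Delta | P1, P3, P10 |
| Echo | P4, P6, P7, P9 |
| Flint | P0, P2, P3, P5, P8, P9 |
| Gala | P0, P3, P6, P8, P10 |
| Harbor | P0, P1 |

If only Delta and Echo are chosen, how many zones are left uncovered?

4

Union of Delta, Echo = {P1, P3, P4, P6, P7, P9, P10}.
Not covered: P0, P2, P5, P8 — 4 zones.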